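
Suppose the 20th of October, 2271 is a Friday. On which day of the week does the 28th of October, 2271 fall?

Within October 2271: 28 − 20 = 8 days.
8 mod 7 = 1, so 1 day after Friday is Saturday.

Saturday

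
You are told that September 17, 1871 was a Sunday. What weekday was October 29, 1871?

Sunday

September 1871: 30 − 17 = 13 days remain.
October 1–29, 1871: 29 days.
Total: 13 + 29 = 42 days.
42 is a multiple of 7, so October 29, 1871 falls on the same weekday: Sunday.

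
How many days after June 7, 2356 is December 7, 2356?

June 2356: 30 − 7 = 23 days remain.
Then July (31), August (31), September (30), October (31), November (30): 31 + 31 + 30 + 31 + 30 = 153 days.
December 1–7, 2356: 7 days.
Total: 23 + 153 + 7 = 183 days.

183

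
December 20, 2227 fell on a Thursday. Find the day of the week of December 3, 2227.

Monday

Count forward from the earlier date (December 3, 2227) to the later (December 20, 2227):
Within December 2227: 20 − 3 = 17 days.
17 mod 7 = 3, so 3 days before Thursday is Monday.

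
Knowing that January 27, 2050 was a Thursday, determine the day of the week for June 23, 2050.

January 2050: 31 − 27 = 4 days remain.
Then February 2050 (28), March (31), April (30), May (31): 28 + 31 + 30 + 31 = 120 days.
June 1–23, 2050: 23 days.
Total: 4 + 120 + 23 = 147 days.
147 is a multiple of 7, so June 23, 2050 falls on the same weekday: Thursday.

Thursday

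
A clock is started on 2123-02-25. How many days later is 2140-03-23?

6236

From February 25, 2123 to February 25, 2140: 17 years, of which 4 contain a Feb 29 — 13×365 + 4×366 = 6209 days.
February 2140: 29 − 25 = 4 days remain (2140 is a leap year, so February has 29 days).
March 1–23, 2140: 23 days.
Residual: 27 days.
Total: 6236 days.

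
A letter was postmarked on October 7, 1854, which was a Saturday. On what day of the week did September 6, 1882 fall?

Wednesday

From October 7, 1854 to October 7, 1881: 27 years, of which 7 contain a Feb 29 — 20×365 + 7×366 = 9862 days.
October 1881: 31 − 7 = 24 days remain.
Then 10 full months totalling 304 days.
September 1–6, 1882: 6 days.
Residual: 334 days.
Total: 10196 days.
10196 mod 7 = 4, so 4 days after Saturday is Wednesday.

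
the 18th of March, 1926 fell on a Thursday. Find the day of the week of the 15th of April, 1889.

Monday

Count forward from the earlier date (April 15, 1889) to the later (March 18, 1926):
From April 15, 1889 to April 15, 1925: 36 years, of which 8 contain a Feb 29 — 28×365 + 8×366 = 13148 days.
(1900 is not a leap year (divisible by 100 but not 400).)
April 1925: 30 − 15 = 15 days remain.
Then 10 full months totalling 304 days.
March 1–18, 1926: 18 days.
Residual: 337 days.
Total: 13485 days.
13485 mod 7 = 3, so 3 days before Thursday is Monday.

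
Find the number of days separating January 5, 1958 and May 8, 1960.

854

January 5, 1958 → January 5, 1959: 365 days.
January 5, 1959 → January 5, 1960: 365 days.
January 1960: 31 − 5 = 26 days remain.
Then February 1960 (29), March (31), April (30): 29 + 31 + 30 = 90 days.
May 1–8, 1960: 8 days.
Residual: 124 days.
Total: 854 days.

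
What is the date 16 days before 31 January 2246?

15 January 2246

Count 16 days before January 31, 2246:
Within January 2246: 31 − 15 = 16 days.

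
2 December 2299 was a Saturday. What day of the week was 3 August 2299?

Count forward from the earlier date (August 3, 2299) to the later (December 2, 2299):
August 2299: 31 − 3 = 28 days remain.
Then September (30), October (31), November (30): 30 + 31 + 30 = 91 days.
December 1–2, 2299: 2 days.
Total: 28 + 91 + 2 = 121 days.
121 mod 7 = 2, so 2 days before Saturday is Thursday.

Thursday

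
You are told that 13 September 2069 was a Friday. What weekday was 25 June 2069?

Tuesday

Count forward from the earlier date (June 25, 2069) to the later (September 13, 2069):
June 2069: 30 − 25 = 5 days remain.
Then July (31), August (31): 31 + 31 = 62 days.
September 1–13, 2069: 13 days.
Total: 5 + 62 + 13 = 80 days.
80 mod 7 = 3, so 3 days before Friday is Tuesday.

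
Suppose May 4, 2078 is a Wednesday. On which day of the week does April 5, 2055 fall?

Monday

Count forward from the earlier date (April 5, 2055) to the later (May 4, 2078):
From April 5, 2055 to April 5, 2078: 23 years, of which 6 contain a Feb 29 — 17×365 + 6×366 = 8401 days.
April 2078: 30 − 5 = 25 days remain.
May 1–4, 2078: 4 days.
Residual: 29 days.
Total: 8430 days.
8430 mod 7 = 2, so 2 days before Wednesday is Monday.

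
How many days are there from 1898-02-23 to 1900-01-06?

682

Day-of-year of February 23, 1898: 54.
Day-of-year of January 6, 1900: 6.
1898 has 365 days, so 365 − 54 = 311 days remain in 1898.
Full years: 1899: 365. Sum = 365.
Total: 311 + 365 + 6 = 682 days.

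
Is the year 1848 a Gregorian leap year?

Yes

1848 is a leap year.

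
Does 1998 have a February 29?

No

1998 is not a leap year.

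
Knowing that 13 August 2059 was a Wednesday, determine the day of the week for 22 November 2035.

Thursday

Count forward from the earlier date (November 22, 2035) to the later (August 13, 2059):
From November 22, 2035 to November 22, 2058: 23 years, of which 6 contain a Feb 29 — 17×365 + 6×366 = 8401 days.
November 2058: 30 − 22 = 8 days remain.
Then December (31), January (31), February 2059 (28), March (31), April (30), May (31), June (30), July (31): 31 + 31 + 28 + 31 + 30 + 31 + 30 + 31 = 243 days.
August 1–13, 2059: 13 days.
Residual: 264 days.
Total: 8665 days.
8665 mod 7 = 6, so 6 days before Wednesday is Thursday.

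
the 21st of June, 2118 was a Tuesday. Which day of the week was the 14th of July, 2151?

Day-of-year of June 21, 2118: 172.
Day-of-year of July 14, 2151: 195.
2118 has 365 days, so 365 − 172 = 193 days remain in 2118.
Full years 2119–2150: 24 common + 8 leap = 24×365 + 8×366 = 11688 days.
Total: 193 + 11688 + 195 = 12076 days.
12076 mod 7 = 1, so 1 day after Tuesday is Wednesday.

Wednesday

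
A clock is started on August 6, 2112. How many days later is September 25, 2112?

August 2112: 31 − 6 = 25 days remain.
September 1–25, 2112: 25 days.
Total: 25 + 25 = 50 days.

50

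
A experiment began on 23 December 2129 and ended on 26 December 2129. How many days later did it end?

3

Within December 2129: 26 − 23 = 3 days.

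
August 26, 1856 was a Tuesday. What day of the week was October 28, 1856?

August 1856: 31 − 26 = 5 days remain.
Then September (30): 30 days.
October 1–28, 1856: 28 days.
Total: 5 + 30 + 28 = 63 days.
63 is a multiple of 7, so October 28, 1856 falls on the same weekday: Tuesday.

Tuesday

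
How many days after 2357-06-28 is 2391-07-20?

From June 28, 2357 to June 28, 2391: 34 years, of which 8 contain a Feb 29 — 26×365 + 8×366 = 12418 days.
June 2391: 30 − 28 = 2 days remain.
July 1–20, 2391: 20 days.
Residual: 22 days.
Total: 12440 days.

12440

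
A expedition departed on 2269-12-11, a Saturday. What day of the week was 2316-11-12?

Sunday

From December 11, 2269 to December 11, 2315: 46 years, of which 10 contain a Feb 29 — 36×365 + 10×366 = 16800 days.
(2300 is not a leap year (divisible by 100 but not 400).)
December 2315: 31 − 11 = 20 days remain.
Then 10 full months totalling 305 days.
November 1–12, 2316: 12 days.
Residual: 337 days.
Total: 17137 days.
17137 mod 7 = 1, so 1 day after Saturday is Sunday.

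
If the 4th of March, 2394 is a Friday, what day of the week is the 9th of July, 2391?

Tuesday

Count forward from the earlier date (July 9, 2391) to the later (March 4, 2394):
Day-of-year of July 9, 2391: 190.
Day-of-year of March 4, 2394: 63.
2391 has 365 days, so 365 − 190 = 175 days remain in 2391.
Full years: 2392: 366; 2393: 365. Sum = 731.
Total: 175 + 731 + 63 = 969 days.
969 mod 7 = 3, so 3 days before Friday is Tuesday.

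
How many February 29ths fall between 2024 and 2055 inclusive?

8

Years divisible by 4 in [2024, 2055]: 2024, 2028, 2032, 2036, 2040, 2044, 2048, 2052.
No century exceptions apply. Count: 8.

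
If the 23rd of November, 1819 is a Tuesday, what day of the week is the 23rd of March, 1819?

Count forward from the earlier date (March 23, 1819) to the later (November 23, 1819):
March 1819: 31 − 23 = 8 days remain.
Then April (30), May (31), June (30), July (31), August (31), September (30), October (31): 30 + 31 + 30 + 31 + 31 + 30 + 31 = 214 days.
November 1–23, 1819: 23 days.
Total: 8 + 214 + 23 = 245 days.
245 is a multiple of 7, so the 23rd of March, 1819 falls on the same weekday: Tuesday.

Tuesday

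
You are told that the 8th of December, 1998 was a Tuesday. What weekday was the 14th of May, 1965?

Friday

Count forward from the earlier date (May 14, 1965) to the later (December 8, 1998):
Day-of-year of May 14, 1965: 134.
Day-of-year of December 8, 1998: 342.
1965 has 365 days, so 365 − 134 = 231 days remain in 1965.
Full years 1966–1997: 24 common + 8 leap = 24×365 + 8×366 = 11688 days.
Total: 231 + 11688 + 342 = 12261 days.
12261 mod 7 = 4, so 4 days before Tuesday is Friday.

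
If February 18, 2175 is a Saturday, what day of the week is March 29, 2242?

Day-of-year of February 18, 2175: 49.
Day-of-year of March 29, 2242: 88.
2175 has 365 days, so 365 − 49 = 316 days remain in 2175.
Full years 2176–2241: 50 common + 16 leap = 50×365 + 16×366 = 24106 days.
Total: 316 + 24106 + 88 = 24510 days.
24510 mod 7 = 3, so 3 days after Saturday is Tuesday.

Tuesday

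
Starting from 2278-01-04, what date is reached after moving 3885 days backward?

2267-05-17

Count 3885 days before January 4, 2278:
Day-of-year of May 17, 2267: 137.
Day-of-year of January 4, 2278: 4.
2267 has 365 days, so 365 − 137 = 228 days remain in 2267.
Full years 2268–2277: 7 common + 3 leap = 7×365 + 3×366 = 3653 days.
Total: 228 + 3653 + 4 = 3885 days.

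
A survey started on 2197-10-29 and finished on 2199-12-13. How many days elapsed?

775

October 29, 2197 → October 29, 2198: 365 days.
October 29, 2198 → October 29, 2199: 365 days.
October 2199: 31 − 29 = 2 days remain.
Then November (30): 30 days.
December 1–13, 2199: 13 days.
Residual: 45 days.
Total: 775 days.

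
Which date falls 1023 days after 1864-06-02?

1867-03-22

Count 1023 days after June 2, 1864:
Day-of-year of June 2, 1864: 154.
Day-of-year of March 22, 1867: 81.
1864 has 366 days, so 366 − 154 = 212 days remain in 1864.
Full years: 1865: 365; 1866: 365. Sum = 730.
Total: 212 + 730 + 81 = 1023 days.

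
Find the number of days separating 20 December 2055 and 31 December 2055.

11

Within December 2055: 31 − 20 = 11 days.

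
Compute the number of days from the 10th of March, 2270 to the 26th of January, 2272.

Day-of-year of March 10, 2270: 69.
Day-of-year of January 26, 2272: 26.
2270 has 365 days, so 365 − 69 = 296 days remain in 2270.
Full years: 2271: 365. Sum = 365.
Total: 296 + 365 + 26 = 687 days.

687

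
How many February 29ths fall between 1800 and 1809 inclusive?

Years divisible by 4 in [1800, 1809]: 1800, 1804, 1808.
Of these, 1800 is divisible by 100 but not 400, so not leap.
Leap years: 3 − 1 = 2.

2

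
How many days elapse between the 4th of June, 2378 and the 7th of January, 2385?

2409

June 4, 2378 → June 4, 2379: 365 days.
June 4, 2379 → June 4, 2380: 366 days (2380 is a leap year).
June 4, 2380 → June 4, 2381: 365 days.
June 4, 2381 → June 4, 2382: 365 days.
June 4, 2382 → June 4, 2383: 365 days.
June 4, 2383 → June 4, 2384: 366 days (2384 is a leap year).
June 2384: 30 − 4 = 26 days remain.
Then July (31), August (31), September (30), October (31), November (30), December (31): 31 + 31 + 30 + 31 + 30 + 31 = 184 days.
January 1–7, 2385: 7 days.
Residual: 217 days.
Total: 2409 days.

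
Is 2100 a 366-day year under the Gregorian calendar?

No

2100 is not a leap year (divisible by 100 but not 400).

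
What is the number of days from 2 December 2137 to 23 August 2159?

7934

Day-of-year of December 2, 2137: 336.
Day-of-year of August 23, 2159: 235.
2137 has 365 days, so 365 − 336 = 29 days remain in 2137.
Full years 2138–2158: 16 common + 5 leap = 16×365 + 5×366 = 7670 days.
Total: 29 + 7670 + 235 = 7934 days.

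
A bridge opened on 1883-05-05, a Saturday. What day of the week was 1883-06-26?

May 1883: 31 − 5 = 26 days remain.
June 1–26, 1883: 26 days.
Total: 26 + 26 = 52 days.
52 mod 7 = 3, so 3 days after Saturday is Tuesday.

Tuesday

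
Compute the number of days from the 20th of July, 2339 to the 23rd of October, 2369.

11053

From July 20, 2339 to July 20, 2369: 30 years, of which 8 contain a Feb 29 — 22×365 + 8×366 = 10958 days.
July 2369: 31 − 20 = 11 days remain.
Then August (31), September (30): 31 + 30 = 61 days.
October 1–23, 2369: 23 days.
Residual: 95 days.
Total: 11053 days.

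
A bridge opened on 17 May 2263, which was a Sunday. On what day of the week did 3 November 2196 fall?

Thursday

Count forward from the earlier date (November 3, 2196) to the later (May 17, 2263):
Day-of-year of November 3, 2196: 308.
Day-of-year of May 17, 2263: 137.
2196 has 366 days, so 366 − 308 = 58 days remain in 2196.
Full years 2197–2262: 51 common + 15 leap = 51×365 + 15×366 = 24105 days.
Total: 58 + 24105 + 137 = 24300 days.
24300 mod 7 = 3, so 3 days before Sunday is Thursday.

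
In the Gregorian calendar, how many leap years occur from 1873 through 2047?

Years divisible by 4: 1876, 1880, …, 2044 — 43 in all.
Of these, 1900 is divisible by 100 but not 400, so not leap.
2000 is divisible by 400, so still leap.
Leap years: 43 − 1 = 42.

42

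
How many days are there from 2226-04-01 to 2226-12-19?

April 2226: 30 − 1 = 29 days remain.
Then May (31), June (30), July (31), August (31), September (30), October (31), November (30): 31 + 30 + 31 + 31 + 30 + 31 + 30 = 214 days.
December 1–19, 2226: 19 days.
Total: 29 + 214 + 19 = 262 days.

262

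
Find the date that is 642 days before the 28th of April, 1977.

the 26th of July, 1975

Count 642 days before April 28, 1977:
Day-of-year of July 26, 1975: 207.
Day-of-year of April 28, 1977: 118.
1975 has 365 days, so 365 − 207 = 158 days remain in 1975.
Full years: 1976: 366. Sum = 366.
Total: 158 + 366 + 118 = 642 days.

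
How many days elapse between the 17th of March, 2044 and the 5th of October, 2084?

14812

From March 17, 2044 to March 17, 2084: 40 years, of which 10 contain a Feb 29 — 30×365 + 10×366 = 14610 days.
March 2084: 31 − 17 = 14 days remain.
Then April (30), May (31), June (30), July (31), August (31), September (30): 30 + 31 + 30 + 31 + 31 + 30 = 183 days.
October 1–5, 2084: 5 days.
Residual: 202 days.
Total: 14812 days.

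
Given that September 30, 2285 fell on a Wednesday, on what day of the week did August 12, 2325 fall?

From September 30, 2285 to September 30, 2324: 39 years, of which 9 contain a Feb 29 — 30×365 + 9×366 = 14244 days.
(2300 is not a leap year (divisible by 100 but not 400).)
September 2324: 30 − 30 = 0 days remain.
Then 10 full months totalling 304 days.
August 1–12, 2325: 12 days.
Residual: 316 days.
Total: 14560 days.
14560 is a multiple of 7, so August 12, 2325 falls on the same weekday: Wednesday.

Wednesday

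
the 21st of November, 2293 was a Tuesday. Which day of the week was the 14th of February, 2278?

Count forward from the earlier date (February 14, 2278) to the later (November 21, 2293):
From February 14, 2278 to February 14, 2293: 15 years, of which 4 contain a Feb 29 — 11×365 + 4×366 = 5479 days.
February 2293: 28 − 14 = 14 days remain (2293 is not a leap year, so February has 28 days).
Then March (31), April (30), May (31), June (30), July (31), August (31), September (30), October (31): 31 + 30 + 31 + 30 + 31 + 31 + 30 + 31 = 245 days.
November 1–21, 2293: 21 days.
Residual: 280 days.
Total: 5759 days.
5759 mod 7 = 5, so 5 days before Tuesday is Thursday.

Thursday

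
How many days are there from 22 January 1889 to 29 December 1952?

From January 22, 1889 to January 22, 1952: 63 years, of which 14 contain a Feb 29 — 49×365 + 14×366 = 23009 days.
(1900 is not a leap year (divisible by 100 but not 400).)
January 1952: 31 − 22 = 9 days remain.
Then 10 full months totalling 304 days.
December 1–29, 1952: 29 days.
Residual: 342 days.
Total: 23351 days.

23351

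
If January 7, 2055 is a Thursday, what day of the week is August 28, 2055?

Saturday

January 2055: 31 − 7 = 24 days remain.
Then February 2055 (28), March (31), April (30), May (31), June (30), July (31): 28 + 31 + 30 + 31 + 30 + 31 = 181 days.
August 1–28, 2055: 28 days.
Total: 24 + 181 + 28 = 233 days.
233 mod 7 = 2, so 2 days after Thursday is Saturday.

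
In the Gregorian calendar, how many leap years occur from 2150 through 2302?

Years divisible by 4: 2152, 2156, …, 2300 — 38 in all.
Of these, 2200, 2300 are divisible by 100 but not 400, so not leap.
Leap years: 38 − 2 = 36.

36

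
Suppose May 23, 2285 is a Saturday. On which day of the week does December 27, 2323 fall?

Thursday

Day-of-year of May 23, 2285: 143.
Day-of-year of December 27, 2323: 361.
2285 has 365 days, so 365 − 143 = 222 days remain in 2285.
Full years 2286–2322: 29 common + 8 leap = 29×365 + 8×366 = 13513 days.
Total: 222 + 13513 + 361 = 14096 days.
14096 mod 7 = 5, so 5 days after Saturday is Thursday.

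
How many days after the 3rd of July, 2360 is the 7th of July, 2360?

4

Within July 2360: 7 − 3 = 4 days.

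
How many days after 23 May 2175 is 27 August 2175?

May 2175: 31 − 23 = 8 days remain.
Then June (30), July (31): 30 + 31 = 61 days.
August 1–27, 2175: 27 days.
Total: 8 + 61 + 27 = 96 days.

96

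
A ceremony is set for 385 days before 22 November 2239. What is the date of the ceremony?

2 November 2238

Count 385 days before November 22, 2239:
November 2, 2238 → November 2, 2239: 365 days.
Within November 2239: 22 − 2 = 20 days.
Total: 385 days.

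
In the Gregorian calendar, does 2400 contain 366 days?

2400 is a leap year (divisible by 400).

Yes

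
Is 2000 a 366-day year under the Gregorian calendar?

Yes

2000 is a leap year (divisible by 400).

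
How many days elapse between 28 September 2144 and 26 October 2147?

1123

September 28, 2144 → September 28, 2145: 365 days.
September 28, 2145 → September 28, 2146: 365 days.
September 28, 2146 → September 28, 2147: 365 days.
September 2147: 30 − 28 = 2 days remain.
October 1–26, 2147: 26 days.
Residual: 28 days.
Total: 1123 days.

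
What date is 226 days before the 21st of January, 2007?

the 9th of June, 2006

Count 226 days before January 21, 2007:
June 2006: 30 − 9 = 21 days remain.
Then July (31), August (31), September (30), October (31), November (30), December (31): 31 + 31 + 30 + 31 + 30 + 31 = 184 days.
January 1–21, 2007: 21 days.
Total: 21 + 184 + 21 = 226 days.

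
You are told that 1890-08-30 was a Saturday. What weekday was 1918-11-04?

Monday

Day-of-year of August 30, 1890: 242.
Day-of-year of November 4, 1918: 308.
1890 has 365 days, so 365 − 242 = 123 days remain in 1890.
Full years 1891–1917: 21 common + 6 leap = 21×365 + 6×366 = 9861 days.
Total: 123 + 9861 + 308 = 10292 days.
10292 mod 7 = 2, so 2 days after Saturday is Monday.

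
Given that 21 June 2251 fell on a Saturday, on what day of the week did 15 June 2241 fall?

Count forward from the earlier date (June 15, 2241) to the later (June 21, 2251):
Day-of-year of June 15, 2241: 166.
Day-of-year of June 21, 2251: 172.
2241 has 365 days, so 365 − 166 = 199 days remain in 2241.
Full years 2242–2250: 7 common + 2 leap = 7×365 + 2×366 = 3287 days.
Total: 199 + 3287 + 172 = 3658 days.
3658 mod 7 = 4, so 4 days before Saturday is Tuesday.

Tuesday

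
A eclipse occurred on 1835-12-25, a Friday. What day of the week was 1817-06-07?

Saturday

Count forward from the earlier date (June 7, 1817) to the later (December 25, 1835):
Day-of-year of June 7, 1817: 158.
Day-of-year of December 25, 1835: 359.
1817 has 365 days, so 365 − 158 = 207 days remain in 1817.
Full years 1818–1834: 13 common + 4 leap = 13×365 + 4×366 = 6209 days.
Total: 207 + 6209 + 359 = 6775 days.
6775 mod 7 = 6, so 6 days before Friday is Saturday.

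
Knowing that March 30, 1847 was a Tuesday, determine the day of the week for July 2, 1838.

Monday

Count forward from the earlier date (July 2, 1838) to the later (March 30, 1847):
Day-of-year of July 2, 1838: 183.
Day-of-year of March 30, 1847: 89.
1838 has 365 days, so 365 − 183 = 182 days remain in 1838.
Full years 1839–1846: 6 common + 2 leap = 6×365 + 2×366 = 2922 days.
Total: 182 + 2922 + 89 = 3193 days.
3193 mod 7 = 1, so 1 day before Tuesday is Monday.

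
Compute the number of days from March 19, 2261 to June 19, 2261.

92

March 2261: 31 − 19 = 12 days remain.
Then April (30), May (31): 30 + 31 = 61 days.
June 1–19, 2261: 19 days.
Total: 12 + 61 + 19 = 92 days.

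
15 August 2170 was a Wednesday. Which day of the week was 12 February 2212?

Wednesday

Day-of-year of August 15, 2170: 227.
Day-of-year of February 12, 2212: 43.
2170 has 365 days, so 365 − 227 = 138 days remain in 2170.
Full years 2171–2211: 32 common + 9 leap = 32×365 + 9×366 = 14974 days.
Total: 138 + 14974 + 43 = 15155 days.
15155 is a multiple of 7, so 12 February 2212 falls on the same weekday: Wednesday.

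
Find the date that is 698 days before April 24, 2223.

May 26, 2221

Count 698 days before April 24, 2223:
Day-of-year of May 26, 2221: 146.
Day-of-year of April 24, 2223: 114.
2221 has 365 days, so 365 − 146 = 219 days remain in 2221.
Full years: 2222: 365. Sum = 365.
Total: 219 + 365 + 114 = 698 days.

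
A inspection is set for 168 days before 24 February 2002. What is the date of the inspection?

9 September 2001

Count 168 days before February 24, 2002:
Day-of-year of September 9, 2001: 252.
Day-of-year of February 24, 2002: 55.
2001 has 365 days, so 365 − 252 = 113 days remain in 2001.
Total: 113 + 55 = 168 days.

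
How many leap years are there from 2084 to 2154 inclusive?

Years divisible by 4: 2084, 2088, …, 2152 — 18 in all.
Of these, 2100 is divisible by 100 but not 400, so not leap.
Leap years: 18 − 1 = 17.

17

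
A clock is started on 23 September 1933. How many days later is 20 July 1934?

September 1933: 30 − 23 = 7 days remain.
Then 9 full months totalling 273 days.
July 1–20, 1934: 20 days.
Total: 7 + 273 + 20 = 300 days.

300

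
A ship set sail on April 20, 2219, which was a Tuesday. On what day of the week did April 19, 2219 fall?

Monday

Count forward from the earlier date (April 19, 2219) to the later (April 20, 2219):
Within April 2219: 20 − 19 = 1 day.
1 mod 7 = 1, so 1 day before Tuesday is Monday.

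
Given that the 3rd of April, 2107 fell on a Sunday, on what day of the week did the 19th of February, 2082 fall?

Count forward from the earlier date (February 19, 2082) to the later (April 3, 2107):
From February 19, 2082 to February 19, 2107: 25 years, of which 5 contain a Feb 29 — 20×365 + 5×366 = 9130 days.
(2100 is not a leap year (divisible by 100 but not 400).)
February 2107: 28 − 19 = 9 days remain (2107 is not a leap year, so February has 28 days).
Then March (31): 31 days.
April 1–3, 2107: 3 days.
Residual: 43 days.
Total: 9173 days.
9173 mod 7 = 3, so 3 days before Sunday is Thursday.

Thursday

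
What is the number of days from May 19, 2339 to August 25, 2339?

May 2339: 31 − 19 = 12 days remain.
Then June (30), July (31): 30 + 31 = 61 days.
August 1–25, 2339: 25 days.
Total: 12 + 61 + 25 = 98 days.

98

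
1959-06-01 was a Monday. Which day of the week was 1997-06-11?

Wednesday

Day-of-year of June 1, 1959: 152.
Day-of-year of June 11, 1997: 162.
1959 has 365 days, so 365 − 152 = 213 days remain in 1959.
Full years 1960–1996: 27 common + 10 leap = 27×365 + 10×366 = 13515 days.
Total: 213 + 13515 + 162 = 13890 days.
13890 mod 7 = 2, so 2 days after Monday is Wednesday.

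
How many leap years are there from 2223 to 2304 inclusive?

Years divisible by 4: 2224, 2228, …, 2304 — 21 in all.
Of these, 2300 is divisible by 100 but not 400, so not leap.
Leap years: 21 − 1 = 20.

20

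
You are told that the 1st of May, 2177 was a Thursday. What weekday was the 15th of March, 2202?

Monday

Day-of-year of May 1, 2177: 121.
Day-of-year of March 15, 2202: 74.
2177 has 365 days, so 365 − 121 = 244 days remain in 2177.
Full years 2178–2201: 19 common + 5 leap = 19×365 + 5×366 = 8765 days.
Total: 244 + 8765 + 74 = 9083 days.
9083 mod 7 = 4, so 4 days after Thursday is Monday.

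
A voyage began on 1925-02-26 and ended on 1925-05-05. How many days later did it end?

February 1925: 28 − 26 = 2 days remain (1925 is not a leap year, so February has 28 days).
Then March (31), April (30): 31 + 30 = 61 days.
May 1–5, 1925: 5 days.
Total: 2 + 61 + 5 = 68 days.

68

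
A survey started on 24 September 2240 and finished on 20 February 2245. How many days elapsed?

1610

September 24, 2240 → September 24, 2241: 365 days.
September 24, 2241 → September 24, 2242: 365 days.
September 24, 2242 → September 24, 2243: 365 days.
September 24, 2243 → September 24, 2244: 366 days (2244 is a leap year).
September 2244: 30 − 24 = 6 days remain.
Then October (31), November (30), December (31), January (31): 31 + 30 + 31 + 31 = 123 days.
February 1–20, 2245: 20 days (2245 is not a leap year).
Residual: 149 days.
Total: 1610 days.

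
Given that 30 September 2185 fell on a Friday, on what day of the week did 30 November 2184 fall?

Tuesday

Count forward from the earlier date (November 30, 2184) to the later (September 30, 2185):
Day-of-year of November 30, 2184: 335.
Day-of-year of September 30, 2185: 273.
2184 has 366 days, so 366 − 335 = 31 days remain in 2184.
Total: 31 + 273 = 304 days.
304 mod 7 = 3, so 3 days before Friday is Tuesday.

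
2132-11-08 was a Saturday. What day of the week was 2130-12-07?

Count forward from the earlier date (December 7, 2130) to the later (November 8, 2132):
Day-of-year of December 7, 2130: 341.
Day-of-year of November 8, 2132: 313.
2130 has 365 days, so 365 − 341 = 24 days remain in 2130.
Full years: 2131: 365. Sum = 365.
Total: 24 + 365 + 313 = 702 days.
702 mod 7 = 2, so 2 days before Saturday is Thursday.

Thursday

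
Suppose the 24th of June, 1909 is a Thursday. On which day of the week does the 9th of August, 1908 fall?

Count forward from the earlier date (August 9, 1908) to the later (June 24, 1909):
August 1908: 31 − 9 = 22 days remain.
Then 9 full months totalling 273 days.
June 1–24, 1909: 24 days.
Total: 22 + 273 + 24 = 319 days.
319 mod 7 = 4, so 4 days before Thursday is Sunday.

Sunday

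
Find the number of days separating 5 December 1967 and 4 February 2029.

Day-of-year of December 5, 1967: 339.
Day-of-year of February 4, 2029: 35.
1967 has 365 days, so 365 − 339 = 26 days remain in 1967.
Full years 1968–2028: 45 common + 16 leap = 45×365 + 16×366 = 22281 days.
Total: 26 + 22281 + 35 = 22342 days.

22342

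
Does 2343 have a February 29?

No

2343 is not a leap year.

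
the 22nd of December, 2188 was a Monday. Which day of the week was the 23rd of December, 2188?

Within December 2188: 23 − 22 = 1 day.
1 mod 7 = 1, so 1 day after Monday is Tuesday.

Tuesday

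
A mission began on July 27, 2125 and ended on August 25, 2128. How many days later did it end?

1125

Day-of-year of July 27, 2125: 208.
Day-of-year of August 25, 2128: 238.
2125 has 365 days, so 365 − 208 = 157 days remain in 2125.
Full years: 2126: 365; 2127: 365. Sum = 730.
Total: 157 + 730 + 238 = 1125 days.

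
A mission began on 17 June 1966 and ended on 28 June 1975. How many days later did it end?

3298

From June 17, 1966 to June 17, 1975: 9 years, of which 2 contain a Feb 29 — 7×365 + 2×366 = 3287 days.
Within June 1975: 28 − 17 = 11 days.
Total: 3298 days.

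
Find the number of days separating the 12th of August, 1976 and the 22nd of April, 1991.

5366

From August 12, 1976 to August 12, 1990: 14 years, of which 3 contain a Feb 29 — 11×365 + 3×366 = 5113 days.
August 1990: 31 − 12 = 19 days remain.
Then September (30), October (31), November (30), December (31), January (31), February 1991 (28), March (31): 30 + 31 + 30 + 31 + 31 + 28 + 31 = 212 days.
April 1–22, 1991: 22 days.
Residual: 253 days.
Total: 5366 days.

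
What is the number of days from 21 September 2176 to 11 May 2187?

From September 21, 2176 to September 21, 2186: 10 years, of which 2 contain a Feb 29 — 8×365 + 2×366 = 3652 days.
September 2186: 30 − 21 = 9 days remain.
Then October (31), November (30), December (31), January (31), February 2187 (28), March (31), April (30): 31 + 30 + 31 + 31 + 28 + 31 + 30 = 212 days.
May 1–11, 2187: 11 days.
Residual: 232 days.
Total: 3884 days.

3884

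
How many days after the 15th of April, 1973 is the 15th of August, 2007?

Day-of-year of April 15, 1973: 105.
Day-of-year of August 15, 2007: 227.
1973 has 365 days, so 365 − 105 = 260 days remain in 1973.
Full years 1974–2006: 25 common + 8 leap = 25×365 + 8×366 = 12053 days.
Total: 260 + 12053 + 227 = 12540 days.

12540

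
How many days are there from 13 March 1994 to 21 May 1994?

69

March 1994: 31 − 13 = 18 days remain.
Then April (30): 30 days.
May 1–21, 1994: 21 days.
Total: 18 + 30 + 21 = 69 days.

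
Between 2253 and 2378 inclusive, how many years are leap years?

30

Years divisible by 4: 2256, 2260, …, 2376 — 31 in all.
Of these, 2300 is divisible by 100 but not 400, so not leap.
Leap years: 31 − 1 = 30.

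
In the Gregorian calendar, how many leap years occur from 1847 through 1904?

Years divisible by 4: 1848, 1852, …, 1904 — 15 in all.
Of these, 1900 is divisible by 100 but not 400, so not leap.
Leap years: 15 − 1 = 14.

14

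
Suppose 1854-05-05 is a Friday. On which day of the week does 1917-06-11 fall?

Day-of-year of May 5, 1854: 125.
Day-of-year of June 11, 1917: 162.
1854 has 365 days, so 365 − 125 = 240 days remain in 1854.
Full years 1855–1916: 47 common + 15 leap = 47×365 + 15×366 = 22645 days.
Total: 240 + 22645 + 162 = 23047 days.
23047 mod 7 = 3, so 3 days after Friday is Monday.

Monday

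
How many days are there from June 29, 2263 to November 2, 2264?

492

June 2263: 30 − 29 = 1 day remains.
Then 16 full months totalling 489 days.
November 1–2, 2264: 2 days.
Total: 1 + 489 + 2 = 492 days.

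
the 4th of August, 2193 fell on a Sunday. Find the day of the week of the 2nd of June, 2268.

From August 4, 2193 to August 4, 2267: 74 years, of which 17 contain a Feb 29 — 57×365 + 17×366 = 27027 days.
(2200 is not a leap year (divisible by 100 but not 400).)
August 2267: 31 − 4 = 27 days remain.
Then 9 full months totalling 274 days.
June 1–2, 2268: 2 days.
Residual: 303 days.
Total: 27330 days.
27330 mod 7 = 2, so 2 days after Sunday is Tuesday.

Tuesday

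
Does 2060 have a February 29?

2060 is a leap year.

Yes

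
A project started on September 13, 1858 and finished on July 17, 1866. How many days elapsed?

2864

Day-of-year of September 13, 1858: 256.
Day-of-year of July 17, 1866: 198.
1858 has 365 days, so 365 − 256 = 109 days remain in 1858.
Full years 1859–1865: 5 common + 2 leap = 5×365 + 2×366 = 2557 days.
Total: 109 + 2557 + 198 = 2864 days.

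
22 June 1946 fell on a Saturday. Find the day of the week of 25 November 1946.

Monday

June 1946: 30 − 22 = 8 days remain.
Then July (31), August (31), September (30), October (31): 31 + 31 + 30 + 31 = 123 days.
November 1–25, 1946: 25 days.
Total: 8 + 123 + 25 = 156 days.
156 mod 7 = 2, so 2 days after Saturday is Monday.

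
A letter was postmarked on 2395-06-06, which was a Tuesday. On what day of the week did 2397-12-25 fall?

Thursday

June 6, 2395 → June 6, 2396: 366 days (2396 is a leap year).
June 6, 2396 → June 6, 2397: 365 days.
June 2397: 30 − 6 = 24 days remain.
Then July (31), August (31), September (30), October (31), November (30): 31 + 31 + 30 + 31 + 30 = 153 days.
December 1–25, 2397: 25 days.
Residual: 202 days.
Total: 933 days.
933 mod 7 = 2, so 2 days after Tuesday is Thursday.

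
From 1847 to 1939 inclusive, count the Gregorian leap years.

22

Years divisible by 4: 1848, 1852, …, 1936 — 23 in all.
Of these, 1900 is divisible by 100 but not 400, so not leap.
Leap years: 23 − 1 = 22.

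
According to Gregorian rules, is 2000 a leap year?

Yes

2000 is a leap year (divisible by 400).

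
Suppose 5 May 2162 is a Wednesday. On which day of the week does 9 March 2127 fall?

Sunday

Count forward from the earlier date (March 9, 2127) to the later (May 5, 2162):
Day-of-year of March 9, 2127: 68.
Day-of-year of May 5, 2162: 125.
2127 has 365 days, so 365 − 68 = 297 days remain in 2127.
Full years 2128–2161: 25 common + 9 leap = 25×365 + 9×366 = 12419 days.
Total: 297 + 12419 + 125 = 12841 days.
12841 mod 7 = 3, so 3 days before Wednesday is Sunday.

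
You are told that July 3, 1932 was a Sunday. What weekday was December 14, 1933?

July 3, 1932 → July 3, 1933: 365 days.
July 1933: 31 − 3 = 28 days remain.
Then August (31), September (30), October (31), November (30): 31 + 30 + 31 + 30 = 122 days.
December 1–14, 1933: 14 days.
Residual: 164 days.
Total: 529 days.
529 mod 7 = 4, so 4 days after Sunday is Thursday.

Thursday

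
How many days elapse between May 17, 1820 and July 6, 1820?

May 1820: 31 − 17 = 14 days remain.
Then June (30): 30 days.
July 1–6, 1820: 6 days.
Total: 14 + 30 + 6 = 50 days.

50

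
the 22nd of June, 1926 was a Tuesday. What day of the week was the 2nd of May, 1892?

Monday

Count forward from the earlier date (May 2, 1892) to the later (June 22, 1926):
Day-of-year of May 2, 1892: 123.
Day-of-year of June 22, 1926: 173.
1892 has 366 days, so 366 − 123 = 243 days remain in 1892.
Full years 1893–1925: 26 common + 7 leap = 26×365 + 7×366 = 12052 days.
Total: 243 + 12052 + 173 = 12468 days.
12468 mod 7 = 1, so 1 day before Tuesday is Monday.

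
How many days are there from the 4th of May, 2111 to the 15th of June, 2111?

42

May 2111: 31 − 4 = 27 days remain.
June 1–15, 2111: 15 days.
Total: 27 + 15 = 42 days.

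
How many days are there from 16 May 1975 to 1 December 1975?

May 1975: 31 − 16 = 15 days remain.
Then June (30), July (31), August (31), September (30), October (31), November (30): 30 + 31 + 31 + 30 + 31 + 30 = 183 days.
December 1, 1975: 1 day.
Total: 15 + 183 + 1 = 199 days.

199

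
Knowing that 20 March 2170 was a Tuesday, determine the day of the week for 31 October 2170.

Wednesday

March 2170: 31 − 20 = 11 days remain.
Then April (30), May (31), June (30), July (31), August (31), September (30): 30 + 31 + 30 + 31 + 31 + 30 = 183 days.
October 1–31, 2170: 31 days.
Total: 11 + 183 + 31 = 225 days.
225 mod 7 = 1, so 1 day after Tuesday is Wednesday.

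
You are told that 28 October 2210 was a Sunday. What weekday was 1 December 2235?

Tuesday

From October 28, 2210 to October 28, 2235: 25 years, of which 6 contain a Feb 29 — 19×365 + 6×366 = 9131 days.
October 2235: 31 − 28 = 3 days remain.
Then November (30): 30 days.
December 1, 2235: 1 day.
Residual: 34 days.
Total: 9165 days.
9165 mod 7 = 2, so 2 days after Sunday is Tuesday.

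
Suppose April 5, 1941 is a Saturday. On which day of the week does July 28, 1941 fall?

April 1941: 30 − 5 = 25 days remain.
Then May (31), June (30): 31 + 30 = 61 days.
July 1–28, 1941: 28 days.
Total: 25 + 61 + 28 = 114 days.
114 mod 7 = 2, so 2 days after Saturday is Monday.

Monday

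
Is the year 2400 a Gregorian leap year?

Yes

2400 is a leap year (divisible by 400).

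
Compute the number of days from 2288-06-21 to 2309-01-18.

7515

Day-of-year of June 21, 2288: 173.
Day-of-year of January 18, 2309: 18.
2288 has 366 days, so 366 − 173 = 193 days remain in 2288.
Full years 2289–2308: 16 common + 4 leap = 16×365 + 4×366 = 7304 days.
Total: 193 + 7304 + 18 = 7515 days.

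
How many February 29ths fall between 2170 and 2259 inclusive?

21

Years divisible by 4: 2172, 2176, …, 2256 — 22 in all.
Of these, 2200 is divisible by 100 but not 400, so not leap.
Leap years: 22 − 1 = 21.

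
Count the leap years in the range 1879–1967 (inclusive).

Years divisible by 4: 1880, 1884, …, 1964 — 22 in all.
Of these, 1900 is divisible by 100 but not 400, so not leap.
Leap years: 22 − 1 = 21.

21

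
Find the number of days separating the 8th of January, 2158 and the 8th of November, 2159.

669

January 8, 2158 → January 8, 2159: 365 days.
January 2159: 31 − 8 = 23 days remain.
Then 9 full months totalling 273 days.
November 1–8, 2159: 8 days.
Residual: 304 days.
Total: 669 days.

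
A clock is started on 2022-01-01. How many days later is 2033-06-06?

From January 1, 2022 to January 1, 2033: 11 years, of which 3 contain a Feb 29 — 8×365 + 3×366 = 4018 days.
January 2033: 31 − 1 = 30 days remain.
Then February 2033 (28), March (31), April (30), May (31): 28 + 31 + 30 + 31 = 120 days.
June 1–6, 2033: 6 days.
Residual: 156 days.
Total: 4174 days.

4174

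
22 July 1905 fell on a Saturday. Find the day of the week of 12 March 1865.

Count forward from the earlier date (March 12, 1865) to the later (July 22, 1905):
Day-of-year of March 12, 1865: 71.
Day-of-year of July 22, 1905: 203.
1865 has 365 days, so 365 − 71 = 294 days remain in 1865.
Full years 1866–1904: 30 common + 9 leap = 30×365 + 9×366 = 14244 days.
Total: 294 + 14244 + 203 = 14741 days.
14741 mod 7 = 6, so 6 days before Saturday is Sunday.

Sunday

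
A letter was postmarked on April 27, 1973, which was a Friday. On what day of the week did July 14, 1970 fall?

Count forward from the earlier date (July 14, 1970) to the later (April 27, 1973):
July 14, 1970 → July 14, 1971: 365 days.
July 14, 1971 → July 14, 1972: 366 days (1972 is a leap year).
July 1972: 31 − 14 = 17 days remain.
Then August (31), September (30), October (31), November (30), December (31), January (31), February 1973 (28), March (31): 31 + 30 + 31 + 30 + 31 + 31 + 28 + 31 = 243 days.
April 1–27, 1973: 27 days.
Residual: 287 days.
Total: 1018 days.
1018 mod 7 = 3, so 3 days before Friday is Tuesday.

Tuesday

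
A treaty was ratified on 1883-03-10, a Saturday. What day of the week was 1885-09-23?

Wednesday

Day-of-year of March 10, 1883: 69.
Day-of-year of September 23, 1885: 266.
1883 has 365 days, so 365 − 69 = 296 days remain in 1883.
Full years: 1884: 366. Sum = 366.
Total: 296 + 366 + 266 = 928 days.
928 mod 7 = 4, so 4 days after Saturday is Wednesday.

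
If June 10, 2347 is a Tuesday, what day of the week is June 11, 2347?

Wednesday

Within June 2347: 11 − 10 = 1 day.
1 mod 7 = 1, so 1 day after Tuesday is Wednesday.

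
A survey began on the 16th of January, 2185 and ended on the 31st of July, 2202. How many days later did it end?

6404

Day-of-year of January 16, 2185: 16.
Day-of-year of July 31, 2202: 212.
2185 has 365 days, so 365 − 16 = 349 days remain in 2185.
Full years 2186–2201: 13 common + 3 leap = 13×365 + 3×366 = 5843 days.
Total: 349 + 5843 + 212 = 6404 days.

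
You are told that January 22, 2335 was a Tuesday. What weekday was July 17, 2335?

January 2335: 31 − 22 = 9 days remain.
Then February 2335 (28), March (31), April (30), May (31), June (30): 28 + 31 + 30 + 31 + 30 = 150 days.
July 1–17, 2335: 17 days.
Total: 9 + 150 + 17 = 176 days.
176 mod 7 = 1, so 1 day after Tuesday is Wednesday.

Wednesday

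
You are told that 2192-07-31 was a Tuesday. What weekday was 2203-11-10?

Thursday

Day-of-year of July 31, 2192: 213.
Day-of-year of November 10, 2203: 314.
2192 has 366 days, so 366 − 213 = 153 days remain in 2192.
Full years 2193–2202: 9 common + 1 leap = 9×365 + 1×366 = 3651 days.
Total: 153 + 3651 + 314 = 4118 days.
4118 mod 7 = 2, so 2 days after Tuesday is Thursday.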